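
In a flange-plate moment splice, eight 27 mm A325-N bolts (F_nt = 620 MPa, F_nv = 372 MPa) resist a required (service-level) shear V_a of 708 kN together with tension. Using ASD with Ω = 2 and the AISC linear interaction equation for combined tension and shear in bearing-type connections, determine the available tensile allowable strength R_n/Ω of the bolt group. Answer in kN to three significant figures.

666 kN

A_b = π·27²/4 = 572.6 mm²; f_rv = 708 × 1000 / (8 × 572.6) = 154.6 MPa.
F'_nt = 1.3 F_nt − (Ω F_nt / F_nv) f_rv = 1.3·620 − (2·620/372)·154.6 = 290.8 MPa, capped at F_nt → F'_nt = 290.8 MPa.
R_n = F'_nt · A_b · n = 290.8 × 572.6 × 8 / 1000 = 1332 kN.
Allowable strength R_n/Ω = 1332 / 2 = 666 kN.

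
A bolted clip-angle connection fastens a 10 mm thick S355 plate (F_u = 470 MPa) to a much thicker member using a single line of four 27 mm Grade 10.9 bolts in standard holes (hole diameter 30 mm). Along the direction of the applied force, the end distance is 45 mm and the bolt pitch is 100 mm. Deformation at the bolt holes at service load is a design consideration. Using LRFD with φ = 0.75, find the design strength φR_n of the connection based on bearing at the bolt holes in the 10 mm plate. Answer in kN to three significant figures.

812 kN

Per bolt r_n = 1.2 l_c t F_u ≤ 2.4 d t F_u; upper limit = 2.4 × 27 × 10 × 470 / 1000 = 304.6 kN.
Edge bolt: l_c = 45 − 30/2 = 30 mm → 1.2 × 30 × 10 × 470 / 1000 = 169.2 → r_n = 169.2 kN.
Interior bolts: l_c = 100 − 30 = 70 mm → 1.2 × 70 × 10 × 470 / 1000 = 394.8 → r_n = 304.6 kN.
R_n = 1 × 169.2 + 3 × 304.6 = 1083 kN.
Design strength φR_n = 0.75 × 1083 = 812 kN.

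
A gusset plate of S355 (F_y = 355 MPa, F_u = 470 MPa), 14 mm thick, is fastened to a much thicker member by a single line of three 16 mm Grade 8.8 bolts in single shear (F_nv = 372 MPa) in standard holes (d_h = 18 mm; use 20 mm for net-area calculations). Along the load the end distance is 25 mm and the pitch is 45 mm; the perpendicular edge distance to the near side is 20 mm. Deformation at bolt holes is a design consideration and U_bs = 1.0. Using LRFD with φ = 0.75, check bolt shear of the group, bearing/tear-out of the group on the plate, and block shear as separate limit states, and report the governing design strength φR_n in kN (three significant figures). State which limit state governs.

Bolt shear: A_b = π·16²/4 = 201.1 mm²; R_n = 372 × 201.1 × 3 × 1 / 1000 = 224.4 kN → 0.75 × 224.4 = 168 kN.
Bearing: edge l_c = 16, r_n = 126.3 kN; interior l_c = 27, r_n = 213.2 kN; R_n = 126.3 + 2·213.2 = 552.7 kN → 415 kN.
Block shear: A_gv = 1610, A_nv = 910, A_nt = 140 mm²; R_n = min(0.6F_uA_nv, 0.6F_yA_gv) + U_bs·F_u·A_nt = 322.4 kN → 242 kN.
Bolt shear governs: 168 kN.

168 kN (bolt shear governs)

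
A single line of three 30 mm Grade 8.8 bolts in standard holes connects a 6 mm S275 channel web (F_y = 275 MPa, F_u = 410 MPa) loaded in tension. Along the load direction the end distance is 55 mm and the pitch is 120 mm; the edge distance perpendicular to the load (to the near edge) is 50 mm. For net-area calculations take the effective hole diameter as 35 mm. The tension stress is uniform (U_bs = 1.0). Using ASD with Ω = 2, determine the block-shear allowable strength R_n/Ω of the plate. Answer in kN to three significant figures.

Shear plane L_v = 55 + 2·120 = 295 mm; A_gv = 295 × 6 = 1770 mm².
A_nv = (295 − 2.5·35) × 6 = 1245 mm².
A_nt = (50 − 0.5·35) × 6 = 195 mm².
0.6 F_u A_nv = 306.3 kN; 0.6 F_y A_gv = 292.1 kN → shear yielding governs the shear term.
R_n = 292.1 + 1.0 × 410 × 195 / 1000 = 372 kN.
Allowable strength R_n/Ω = 372 / 2 = 186 kN.

186 kN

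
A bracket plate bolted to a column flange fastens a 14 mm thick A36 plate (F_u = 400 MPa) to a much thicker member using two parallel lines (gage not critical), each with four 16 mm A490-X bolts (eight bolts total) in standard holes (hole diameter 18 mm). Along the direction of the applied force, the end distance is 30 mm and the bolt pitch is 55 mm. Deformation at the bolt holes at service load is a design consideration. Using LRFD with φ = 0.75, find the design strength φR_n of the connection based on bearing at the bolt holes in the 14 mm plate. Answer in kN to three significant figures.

1180 kN

Per bolt r_n = 1.2 l_c t F_u ≤ 2.4 d t F_u; upper limit = 2.4 × 16 × 14 × 400 / 1000 = 215 kN.
Edge bolt: l_c = 30 − 18/2 = 21 mm → 1.2 × 21 × 14 × 400 / 1000 = 141.1 → r_n = 141.1 kN.
Interior bolts: l_c = 55 − 18 = 37 mm → 1.2 × 37 × 14 × 400 / 1000 = 248.6 → r_n = 215 kN.
R_n = 2 × 141.1 + 6 × 215 = 1572 kN.
Design strength φR_n = 0.75 × 1572 = 1180 kN.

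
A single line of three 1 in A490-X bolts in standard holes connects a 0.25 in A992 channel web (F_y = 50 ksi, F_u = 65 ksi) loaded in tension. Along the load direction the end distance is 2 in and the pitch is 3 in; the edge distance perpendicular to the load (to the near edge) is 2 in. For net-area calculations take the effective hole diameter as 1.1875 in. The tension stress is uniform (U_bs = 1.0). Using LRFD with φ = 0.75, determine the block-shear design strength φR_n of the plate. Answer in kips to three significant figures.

53.9 kips

Shear plane L_v = 2 + 2·3 = 8 in; A_gv = 8 × 0.25 = 2 in².
A_nv = (8 − 2.5·1.1875) × 0.25 = 1.258 in².
A_nt = (2 − 0.5·1.1875) × 0.25 = 0.3516 in².
0.6 F_u A_nv = 49.05 kips; 0.6 F_y A_gv = 60 kips → shear rupture governs the shear term.
R_n = 49.05 + 1.0 × 65 × 0.3516 = 71.91 kips.
Design strength φR_n = 0.75 × 71.91 = 53.9 kips.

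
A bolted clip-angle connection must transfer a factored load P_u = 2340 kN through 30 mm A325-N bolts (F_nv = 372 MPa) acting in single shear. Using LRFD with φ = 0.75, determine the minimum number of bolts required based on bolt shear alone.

12 bolts

A_b = π·30²/4 = 706.9 mm².
Per-bolt design strength φR_n = 0.75 × 372 × 706.9 × 1 / 1000 = 197.2 kN.
n ≥ 2340 / 197.2 = 11.87 → use 12 bolts.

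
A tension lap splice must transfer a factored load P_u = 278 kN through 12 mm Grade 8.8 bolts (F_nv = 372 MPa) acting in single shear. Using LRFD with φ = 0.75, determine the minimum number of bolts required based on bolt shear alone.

A_b = π·12²/4 = 113.1 mm².
Per-bolt design strength φR_n = 0.75 × 372 × 113.1 × 1 / 1000 = 31.55 kN.
n ≥ 278 / 31.55 = 8.81 → use 9 bolts.

9 bolts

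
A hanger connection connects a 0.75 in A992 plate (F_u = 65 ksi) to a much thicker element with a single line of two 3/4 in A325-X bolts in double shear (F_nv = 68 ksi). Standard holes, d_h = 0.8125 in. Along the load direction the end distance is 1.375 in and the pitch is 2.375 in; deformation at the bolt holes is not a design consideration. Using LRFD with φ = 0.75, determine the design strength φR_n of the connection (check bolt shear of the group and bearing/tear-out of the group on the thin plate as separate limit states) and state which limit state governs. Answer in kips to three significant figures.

Bolt shear: A_b = π·0.75²/4 = 0.4418 in²; R_n = 68 × 0.4418 × 2 × 2 = 120.2 kips → 0.75 × 120.2 = 90.1 kips.
Bearing (1.5 l_c t F_u ≤ 3.0 d t F_u): upper limit = 3.0·0.75·0.75·65 = 109.7 kips.
  Edge l_c = 1.375 − 0.8125/2 = 0.9688 → r_n = 70.84 kips; interior l_c = 2.375 − 0.8125 = 1.562 → r_n = 109.7 kips.
  R_n,bearing = 1·70.84 + 1·109.7 = 180.5 kips → 0.75 × 180.5 = 135 kips.
Bolt shear governs: 90.1 kips.

90.1 kips (bolt shear governs)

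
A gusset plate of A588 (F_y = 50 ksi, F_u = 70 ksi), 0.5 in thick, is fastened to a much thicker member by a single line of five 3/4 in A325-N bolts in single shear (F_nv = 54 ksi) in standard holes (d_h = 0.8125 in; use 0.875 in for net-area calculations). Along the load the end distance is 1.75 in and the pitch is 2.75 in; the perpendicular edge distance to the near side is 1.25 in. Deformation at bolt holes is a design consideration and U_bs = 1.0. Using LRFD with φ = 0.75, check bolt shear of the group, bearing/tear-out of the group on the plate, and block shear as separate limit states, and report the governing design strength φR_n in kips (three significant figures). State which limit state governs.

Bolt shear: A_b = π·0.75²/4 = 0.4418 in²; R_n = 54 × 0.4418 × 5 × 1 = 119.3 kips → 0.75 × 119.3 = 89.5 kips.
Bearing: edge l_c = 1.344, r_n = 56.44 kips; interior l_c = 1.938, r_n = 63 kips; R_n = 56.44 + 4·63 = 308.4 kips → 231 kips.
Block shear: A_gv = 6.375, A_nv = 4.406, A_nt = 0.4062 in²; R_n = min(0.6F_uA_nv, 0.6F_yA_gv) + U_bs·F_u·A_nt = 213.5 kips → 160 kips.
Bolt shear governs: 89.5 kips.

89.5 kips (bolt shear governs)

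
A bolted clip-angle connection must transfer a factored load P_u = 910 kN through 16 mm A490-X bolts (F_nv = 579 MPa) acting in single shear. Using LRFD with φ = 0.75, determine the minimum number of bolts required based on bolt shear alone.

11 bolts

A_b = π·16²/4 = 201.1 mm².
Per-bolt design strength φR_n = 0.75 × 579 × 201.1 × 1 / 1000 = 87.31 kN.
n ≥ 910 / 87.31 = 10.42 → use 11 bolts.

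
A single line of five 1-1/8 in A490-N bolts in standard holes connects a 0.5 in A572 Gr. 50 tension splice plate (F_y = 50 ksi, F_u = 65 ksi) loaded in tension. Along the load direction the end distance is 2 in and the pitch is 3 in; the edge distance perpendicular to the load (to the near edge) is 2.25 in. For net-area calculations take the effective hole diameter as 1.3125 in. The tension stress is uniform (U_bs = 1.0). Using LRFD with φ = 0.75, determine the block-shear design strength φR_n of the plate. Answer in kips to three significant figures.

Shear plane L_v = 2 + 4·3 = 14 in; A_gv = 14 × 0.5 = 7 in².
A_nv = (14 − 4.5·1.3125) × 0.5 = 4.047 in².
A_nt = (2.25 − 0.5·1.3125) × 0.5 = 0.7969 in².
0.6 F_u A_nv = 157.8 kips; 0.6 F_y A_gv = 210 kips → shear rupture governs the shear term.
R_n = 157.8 + 1.0 × 65 × 0.7969 = 209.6 kips.
Design strength φR_n = 0.75 × 209.6 = 157 kips.

157 kips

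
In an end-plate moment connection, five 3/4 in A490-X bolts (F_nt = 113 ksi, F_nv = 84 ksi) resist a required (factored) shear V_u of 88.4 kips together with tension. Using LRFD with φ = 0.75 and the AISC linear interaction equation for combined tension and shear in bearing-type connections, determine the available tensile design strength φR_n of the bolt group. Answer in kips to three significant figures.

124 kips

A_b = π·0.75²/4 = 0.4418 in²; f_rv = 88.4 / (5 × 0.4418) = 40.02 ksi.
F'_nt = 1.3 F_nt − (F_nt / φF_nv) f_rv = 1.3·113 − (113/(0.75·84))·40.02 = 75.12 ksi, capped at F_nt → F'_nt = 75.12 ksi.
R_n = F'_nt · A_b · n = 75.12 × 0.4418 × 5 = 165.9 kips.
Design strength φR_n = 0.75 × 165.9 = 124 kips.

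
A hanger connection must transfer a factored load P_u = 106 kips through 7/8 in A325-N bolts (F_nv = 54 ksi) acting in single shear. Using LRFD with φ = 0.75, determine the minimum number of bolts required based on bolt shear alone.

5 bolts

A_b = π·0.875²/4 = 0.6013 in².
Per-bolt design strength φR_n = 0.75 × 54 × 0.6013 × 1 = 24.35 kips.
n ≥ 106 / 24.35 = 4.353 → use 5 bolts.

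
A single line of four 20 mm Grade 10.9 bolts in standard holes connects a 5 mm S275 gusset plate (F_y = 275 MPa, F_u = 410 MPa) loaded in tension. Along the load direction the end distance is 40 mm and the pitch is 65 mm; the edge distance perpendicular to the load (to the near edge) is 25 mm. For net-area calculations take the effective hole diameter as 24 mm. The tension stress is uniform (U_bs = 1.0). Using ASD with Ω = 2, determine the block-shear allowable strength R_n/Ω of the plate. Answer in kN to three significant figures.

106 kN

Shear plane L_v = 40 + 3·65 = 235 mm; A_gv = 235 × 5 = 1175 mm².
A_nv = (235 − 3.5·24) × 5 = 755 mm².
A_nt = (25 − 0.5·24) × 5 = 65 mm².
0.6 F_u A_nv = 185.7 kN; 0.6 F_y A_gv = 193.9 kN → shear rupture governs the shear term.
R_n = 185.7 + 1.0 × 410 × 65 / 1000 = 212.4 kN.
Allowable strength R_n/Ω = 212.4 / 2 = 106 kN.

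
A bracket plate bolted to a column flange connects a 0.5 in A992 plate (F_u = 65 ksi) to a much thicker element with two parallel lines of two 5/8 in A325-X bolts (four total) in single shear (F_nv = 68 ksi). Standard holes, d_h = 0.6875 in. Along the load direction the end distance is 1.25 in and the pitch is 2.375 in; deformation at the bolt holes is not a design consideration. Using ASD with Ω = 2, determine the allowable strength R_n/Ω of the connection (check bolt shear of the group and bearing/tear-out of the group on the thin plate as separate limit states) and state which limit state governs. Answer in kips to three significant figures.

41.7 kips (bolt shear governs)

Bolt shear: A_b = π·0.625²/4 = 0.3068 in²; R_n = 68 × 0.3068 × 4 × 1 = 83.45 kips → 83.45 / 2 = 41.7 kips.
Bearing (1.5 l_c t F_u ≤ 3.0 d t F_u): upper limit = 3.0·0.625·0.5·65 = 60.94 kips.
  Edge l_c = 1.25 − 0.6875/2 = 0.9062 → r_n = 44.18 kips; interior l_c = 2.375 − 0.6875 = 1.688 → r_n = 60.94 kips.
  R_n,bearing = 2·44.18 + 2·60.94 = 210.2 kips → 210.2 / 2 = 105 kips.
Bolt shear governs: 41.7 kips.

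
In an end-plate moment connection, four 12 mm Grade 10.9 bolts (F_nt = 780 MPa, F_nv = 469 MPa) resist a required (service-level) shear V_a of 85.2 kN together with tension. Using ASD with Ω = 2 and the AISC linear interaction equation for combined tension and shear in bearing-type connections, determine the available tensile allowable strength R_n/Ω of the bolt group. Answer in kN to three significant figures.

A_b = π·12²/4 = 113.1 mm²; f_rv = 85.2 × 1000 / (4 × 113.1) = 188.3 MPa.
F'_nt = 1.3 F_nt − (Ω F_nt / F_nv) f_rv = 1.3·780 − (2·780/469)·188.3 = 387.6 MPa, capped at F_nt → F'_nt = 387.6 MPa.
R_n = F'_nt · A_b · n = 387.6 × 113.1 × 4 / 1000 = 175.3 kN.
Allowable strength R_n/Ω = 175.3 / 2 = 87.7 kN.

87.7 kN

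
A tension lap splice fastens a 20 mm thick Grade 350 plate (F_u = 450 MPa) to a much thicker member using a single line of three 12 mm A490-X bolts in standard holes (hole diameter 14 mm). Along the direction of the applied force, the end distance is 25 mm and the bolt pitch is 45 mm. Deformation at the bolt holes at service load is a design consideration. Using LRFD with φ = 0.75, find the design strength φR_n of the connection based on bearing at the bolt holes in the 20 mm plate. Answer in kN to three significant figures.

535 kN

Per bolt r_n = 1.2 l_c t F_u ≤ 2.4 d t F_u; upper limit = 2.4 × 12 × 20 × 450 / 1000 = 259.2 kN.
Edge bolt: l_c = 25 − 14/2 = 18 mm → 1.2 × 18 × 20 × 450 / 1000 = 194.4 → r_n = 194.4 kN.
Interior bolts: l_c = 45 − 14 = 31 mm → 1.2 × 31 × 20 × 450 / 1000 = 334.8 → r_n = 259.2 kN.
R_n = 1 × 194.4 + 2 × 259.2 = 712.8 kN.
Design strength φR_n = 0.75 × 712.8 = 535 kN.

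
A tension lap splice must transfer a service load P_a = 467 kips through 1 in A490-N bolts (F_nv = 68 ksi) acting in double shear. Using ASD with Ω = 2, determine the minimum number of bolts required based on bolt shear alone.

A_b = π·1²/4 = 0.7854 in².
Per-bolt allowable strength R_n/Ω = 68 × 0.7854 × 2 / 2 = 53.41 kips.
n ≥ 467 / 53.41 = 8.744 → use 9 bolts.

9 bolts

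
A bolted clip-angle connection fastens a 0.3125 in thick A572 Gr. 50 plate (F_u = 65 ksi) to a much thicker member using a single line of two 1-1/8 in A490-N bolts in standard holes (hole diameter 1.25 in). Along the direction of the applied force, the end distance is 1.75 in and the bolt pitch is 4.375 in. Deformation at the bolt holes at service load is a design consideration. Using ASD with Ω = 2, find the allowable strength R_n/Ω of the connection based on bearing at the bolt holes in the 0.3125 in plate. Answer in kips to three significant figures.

41.1 kips

Per bolt r_n = 1.2 l_c t F_u ≤ 2.4 d t F_u; upper limit = 2.4 × 1.125 × 0.3125 × 65 = 54.84 kips.
Edge bolt: l_c = 1.75 − 1.25/2 = 1.125 in → 1.2 × 1.125 × 0.3125 × 65 = 27.42 → r_n = 27.42 kips.
Interior bolts: l_c = 4.375 − 1.25 = 3.125 in → 1.2 × 3.125 × 0.3125 × 65 = 76.17 → r_n = 54.84 kips.
R_n = 1 × 27.42 + 1 × 54.84 = 82.27 kips.
Allowable strength R_n/Ω = 82.27 / 2 = 41.1 kips.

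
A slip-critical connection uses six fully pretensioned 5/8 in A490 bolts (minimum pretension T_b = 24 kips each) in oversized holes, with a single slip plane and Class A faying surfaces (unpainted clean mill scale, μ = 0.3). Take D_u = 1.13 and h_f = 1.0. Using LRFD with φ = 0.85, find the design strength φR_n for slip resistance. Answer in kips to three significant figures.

R_n = μ · D_u · h_f · T_b · n_s · n_b = 0.3 × 1.13 × 1.0 × 24 × 1 × 6 = 48.82 kips.
Design strength φR_n = 0.85 × 48.82 = 41.5 kips.

41.5 kips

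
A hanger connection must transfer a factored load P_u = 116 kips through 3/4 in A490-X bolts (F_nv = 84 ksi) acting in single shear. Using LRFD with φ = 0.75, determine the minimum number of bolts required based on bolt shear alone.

A_b = π·0.75²/4 = 0.4418 in².
Per-bolt design strength φR_n = 0.75 × 84 × 0.4418 × 1 = 27.83 kips.
n ≥ 116 / 27.83 = 4.168 → use 5 bolts.

5 bolts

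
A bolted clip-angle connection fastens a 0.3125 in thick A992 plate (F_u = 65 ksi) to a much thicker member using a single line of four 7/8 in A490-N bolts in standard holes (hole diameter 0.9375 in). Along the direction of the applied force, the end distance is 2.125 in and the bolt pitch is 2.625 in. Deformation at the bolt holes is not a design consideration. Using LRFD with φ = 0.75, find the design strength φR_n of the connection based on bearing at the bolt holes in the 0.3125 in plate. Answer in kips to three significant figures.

Per bolt r_n = 1.5 l_c t F_u ≤ 3.0 d t F_u; upper limit = 3.0 × 0.875 × 0.3125 × 65 = 53.32 kips.
Edge bolt: l_c = 2.125 − 0.9375/2 = 1.656 in → 1.5 × 1.656 × 0.3125 × 65 = 50.46 → r_n = 50.46 kips.
Interior bolts: l_c = 2.625 − 0.9375 = 1.688 in → 1.5 × 1.688 × 0.3125 × 65 = 51.42 → r_n = 51.42 kips.
R_n = 1 × 50.46 + 3 × 51.42 = 204.7 kips.
Design strength φR_n = 0.75 × 204.7 = 154 kips.

154 kips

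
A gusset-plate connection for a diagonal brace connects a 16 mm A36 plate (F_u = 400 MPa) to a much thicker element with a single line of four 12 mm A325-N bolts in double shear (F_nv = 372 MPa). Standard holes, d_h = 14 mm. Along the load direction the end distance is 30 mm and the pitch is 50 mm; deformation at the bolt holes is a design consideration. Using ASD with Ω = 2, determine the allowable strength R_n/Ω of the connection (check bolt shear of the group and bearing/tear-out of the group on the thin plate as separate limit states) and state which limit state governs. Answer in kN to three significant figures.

Bolt shear: A_b = π·12²/4 = 113.1 mm²; R_n = 372 × 113.1 × 4 × 2 / 1000 = 336.6 kN → 336.6 / 2 = 168 kN.
Bearing (1.2 l_c t F_u ≤ 2.4 d t F_u): upper limit = 2.4·12·16·400 / 1000 = 184.3 kN.
  Edge l_c = 30 − 14/2 = 23 → r_n = 176.6 kN; interior l_c = 50 − 14 = 36 → r_n = 184.3 kN.
  R_n,bearing = 1·176.6 + 3·184.3 = 729.6 kN → 729.6 / 2 = 365 kN.
Bolt shear governs: 168 kN.

168 kN (bolt shear governs)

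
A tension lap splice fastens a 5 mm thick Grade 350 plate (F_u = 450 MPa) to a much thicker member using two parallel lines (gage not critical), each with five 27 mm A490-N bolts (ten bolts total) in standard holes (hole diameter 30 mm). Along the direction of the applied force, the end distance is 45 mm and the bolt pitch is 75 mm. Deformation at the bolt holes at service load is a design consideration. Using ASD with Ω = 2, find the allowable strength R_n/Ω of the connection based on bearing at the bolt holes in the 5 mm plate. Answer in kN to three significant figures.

567 kN

Per bolt r_n = 1.2 l_c t F_u ≤ 2.4 d t F_u; upper limit = 2.4 × 27 × 5 × 450 / 1000 = 145.8 kN.
Edge bolt: l_c = 45 − 30/2 = 30 mm → 1.2 × 30 × 5 × 450 / 1000 = 81 → r_n = 81 kN.
Interior bolts: l_c = 75 − 30 = 45 mm → 1.2 × 45 × 5 × 450 / 1000 = 121.5 → r_n = 121.5 kN.
R_n = 2 × 81 + 8 × 121.5 = 1134 kN.
Allowable strength R_n/Ω = 1134 / 2 = 567 kN.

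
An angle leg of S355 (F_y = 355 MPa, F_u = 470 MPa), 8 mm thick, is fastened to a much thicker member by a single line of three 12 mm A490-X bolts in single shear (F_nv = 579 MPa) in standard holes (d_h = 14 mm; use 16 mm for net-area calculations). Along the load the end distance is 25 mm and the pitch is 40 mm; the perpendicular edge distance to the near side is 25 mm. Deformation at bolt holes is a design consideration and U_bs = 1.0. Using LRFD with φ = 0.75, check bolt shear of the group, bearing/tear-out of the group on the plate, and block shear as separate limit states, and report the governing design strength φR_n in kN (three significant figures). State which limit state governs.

147 kN (bolt shear governs)

Bolt shear: A_b = π·12²/4 = 113.1 mm²; R_n = 579 × 113.1 × 3 × 1 / 1000 = 196.5 kN → 0.75 × 196.5 = 147 kN.
Bearing: edge l_c = 18, r_n = 81.22 kN; interior l_c = 26, r_n = 108.3 kN; R_n = 81.22 + 2·108.3 = 297.8 kN → 223 kN.
Block shear: A_gv = 840, A_nv = 520, A_nt = 136 mm²; R_n = min(0.6F_uA_nv, 0.6F_yA_gv) + U_bs·F_u·A_nt = 210.6 kN → 158 kN.
Bolt shear governs: 147 kN.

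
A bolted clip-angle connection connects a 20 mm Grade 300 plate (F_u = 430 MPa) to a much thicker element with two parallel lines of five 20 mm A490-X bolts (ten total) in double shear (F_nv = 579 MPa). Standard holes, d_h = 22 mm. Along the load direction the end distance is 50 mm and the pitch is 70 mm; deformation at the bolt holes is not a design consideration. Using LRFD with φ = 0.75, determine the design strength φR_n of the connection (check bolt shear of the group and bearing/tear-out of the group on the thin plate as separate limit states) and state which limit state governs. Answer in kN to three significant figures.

2730 kN (bolt shear governs)

Bolt shear: A_b = π·20²/4 = 314.2 mm²; R_n = 579 × 314.2 × 10 × 2 / 1000 = 3638 kN → 0.75 × 3638 = 2730 kN.
Bearing (1.5 l_c t F_u ≤ 3.0 d t F_u): upper limit = 3.0·20·20·430 / 1000 = 516 kN.
  Edge l_c = 50 − 22/2 = 39 → r_n = 503.1 kN; interior l_c = 70 − 22 = 48 → r_n = 516 kN.
  R_n,bearing = 2·503.1 + 8·516 = 5134 kN → 0.75 × 5134 = 3850 kN.
Bolt shear governs: 2730 kN.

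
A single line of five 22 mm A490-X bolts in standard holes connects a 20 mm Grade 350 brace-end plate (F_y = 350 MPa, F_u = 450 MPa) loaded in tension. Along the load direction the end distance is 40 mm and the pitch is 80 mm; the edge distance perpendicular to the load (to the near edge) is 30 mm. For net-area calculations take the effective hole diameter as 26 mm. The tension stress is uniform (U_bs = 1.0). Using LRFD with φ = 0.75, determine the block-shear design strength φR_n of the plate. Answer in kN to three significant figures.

1100 kN

Shear plane L_v = 40 + 4·80 = 360 mm; A_gv = 360 × 20 = 7200 mm².
A_nv = (360 − 4.5·26) × 20 = 4860 mm².
A_nt = (30 − 0.5·26) × 20 = 340 mm².
0.6 F_u A_nv = 1312 kN; 0.6 F_y A_gv = 1512 kN → shear rupture governs the shear term.
R_n = 1312 + 1.0 × 450 × 340 / 1000 = 1465 kN.
Design strength φR_n = 0.75 × 1465 = 1100 kN.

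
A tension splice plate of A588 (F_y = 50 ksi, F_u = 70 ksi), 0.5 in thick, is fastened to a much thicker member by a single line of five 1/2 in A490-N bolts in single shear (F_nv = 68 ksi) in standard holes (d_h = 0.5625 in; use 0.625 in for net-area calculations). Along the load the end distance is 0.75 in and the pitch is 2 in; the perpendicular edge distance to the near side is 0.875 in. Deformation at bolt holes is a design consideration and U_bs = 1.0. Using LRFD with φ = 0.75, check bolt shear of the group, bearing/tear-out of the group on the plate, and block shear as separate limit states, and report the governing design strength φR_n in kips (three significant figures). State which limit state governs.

Bolt shear: A_b = π·0.5²/4 = 0.1963 in²; R_n = 68 × 0.1963 × 5 × 1 = 66.76 kips → 0.75 × 66.76 = 50.1 kips.
Bearing: edge l_c = 0.4688, r_n = 19.69 kips; interior l_c = 1.438, r_n = 42 kips; R_n = 19.69 + 4·42 = 187.7 kips → 141 kips.
Block shear: A_gv = 4.375, A_nv = 2.969, A_nt = 0.2812 in²; R_n = min(0.6F_uA_nv, 0.6F_yA_gv) + U_bs·F_u·A_nt = 144.4 kips → 108 kips.
Bolt shear governs: 50.1 kips.

50.1 kips (bolt shear governs)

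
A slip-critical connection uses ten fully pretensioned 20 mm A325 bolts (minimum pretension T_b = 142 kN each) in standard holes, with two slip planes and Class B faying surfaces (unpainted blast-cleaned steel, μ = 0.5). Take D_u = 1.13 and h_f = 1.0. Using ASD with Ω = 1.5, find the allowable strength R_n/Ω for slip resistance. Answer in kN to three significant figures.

1070 kN

R_n = μ · D_u · h_f · T_b · n_s · n_b = 0.5 × 1.13 × 1.0 × 142 × 2 × 10 = 1605 kN.
Allowable strength R_n/Ω = 1605 / 1.5 = 1070 kN.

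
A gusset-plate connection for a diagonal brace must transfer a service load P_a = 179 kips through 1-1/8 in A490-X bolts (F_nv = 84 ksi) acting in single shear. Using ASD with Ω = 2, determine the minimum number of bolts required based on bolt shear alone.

5 bolts

A_b = π·1.125²/4 = 0.994 in².
Per-bolt allowable strength R_n/Ω = 84 × 0.994 × 1 / 2 = 41.75 kips.
n ≥ 179 / 41.75 = 4.288 → use 5 bolts.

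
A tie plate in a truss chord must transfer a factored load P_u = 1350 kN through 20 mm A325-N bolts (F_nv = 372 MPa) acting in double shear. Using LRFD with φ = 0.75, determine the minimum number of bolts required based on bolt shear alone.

A_b = π·20²/4 = 314.2 mm².
Per-bolt design strength φR_n = 0.75 × 372 × 314.2 × 2 / 1000 = 175.3 kN.
n ≥ 1350 / 175.3 = 7.701 → use 8 bolts.

8 bolts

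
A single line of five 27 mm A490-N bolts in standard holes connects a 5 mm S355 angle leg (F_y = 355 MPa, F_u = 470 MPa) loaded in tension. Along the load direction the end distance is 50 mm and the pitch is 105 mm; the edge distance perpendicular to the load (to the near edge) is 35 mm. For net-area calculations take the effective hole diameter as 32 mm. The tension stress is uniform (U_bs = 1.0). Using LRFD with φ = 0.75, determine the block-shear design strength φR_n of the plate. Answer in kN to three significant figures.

Shear plane L_v = 50 + 4·105 = 470 mm; A_gv = 470 × 5 = 2350 mm².
A_nv = (470 − 4.5·32) × 5 = 1630 mm².
A_nt = (35 − 0.5·32) × 5 = 95 mm².
0.6 F_u A_nv = 459.7 kN; 0.6 F_y A_gv = 500.6 kN → shear rupture governs the shear term.
R_n = 459.7 + 1.0 × 470 × 95 / 1000 = 504.3 kN.
Design strength φR_n = 0.75 × 504.3 = 378 kN.

378 kN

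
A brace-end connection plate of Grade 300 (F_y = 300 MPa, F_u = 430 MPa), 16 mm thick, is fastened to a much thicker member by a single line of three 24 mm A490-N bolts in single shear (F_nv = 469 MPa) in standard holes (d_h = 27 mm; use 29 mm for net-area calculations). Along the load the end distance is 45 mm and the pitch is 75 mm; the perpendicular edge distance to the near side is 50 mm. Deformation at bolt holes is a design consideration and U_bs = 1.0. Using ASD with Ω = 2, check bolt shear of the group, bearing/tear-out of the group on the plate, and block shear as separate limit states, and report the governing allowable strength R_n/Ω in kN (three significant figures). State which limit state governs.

318 kN (bolt shear governs)

Bolt shear: A_b = π·24²/4 = 452.4 mm²; R_n = 469 × 452.4 × 3 × 1 / 1000 = 636.5 kN → 636.5 / 2 = 318 kN.
Bearing: edge l_c = 31.5, r_n = 260.1 kN; interior l_c = 48, r_n = 396.3 kN; R_n = 260.1 + 2·396.3 = 1053 kN → 526 kN.
Block shear: A_gv = 3120, A_nv = 1960, A_nt = 568 mm²; R_n = min(0.6F_uA_nv, 0.6F_yA_gv) + U_bs·F_u·A_nt = 749.9 kN → 375 kN.
Bolt shear governs: 318 kN.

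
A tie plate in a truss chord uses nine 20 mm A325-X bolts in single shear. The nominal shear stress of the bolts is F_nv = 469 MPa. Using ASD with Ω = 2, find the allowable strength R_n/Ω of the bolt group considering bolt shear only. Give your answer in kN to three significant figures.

663 kN

A_b = π × 20² / 4 = 314.2 mm².
R_n = F_nv · A_b · n · n_s = 469 × 314.2 × 9 × 1 / 1000 = 1326 kN.
Allowable strength R_n/Ω = 1326 / 2 = 663 kN.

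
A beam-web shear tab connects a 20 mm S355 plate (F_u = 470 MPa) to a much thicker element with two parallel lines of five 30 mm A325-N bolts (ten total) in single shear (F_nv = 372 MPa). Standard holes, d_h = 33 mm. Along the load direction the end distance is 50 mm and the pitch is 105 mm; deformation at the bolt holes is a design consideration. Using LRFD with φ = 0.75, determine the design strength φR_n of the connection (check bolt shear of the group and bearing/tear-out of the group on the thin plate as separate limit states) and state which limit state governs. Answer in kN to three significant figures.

1970 kN (bolt shear governs)

Bolt shear: A_b = π·30²/4 = 706.9 mm²; R_n = 372 × 706.9 × 10 × 1 / 1000 = 2630 kN → 0.75 × 2630 = 1970 kN.
Bearing (1.2 l_c t F_u ≤ 2.4 d t F_u): upper limit = 2.4·30·20·470 / 1000 = 676.8 kN.
  Edge l_c = 50 − 33/2 = 33.5 → r_n = 377.9 kN; interior l_c = 105 − 33 = 72 → r_n = 676.8 kN.
  R_n,bearing = 2·377.9 + 8·676.8 = 6170 kN → 0.75 × 6170 = 4630 kN.
Bolt shear governs: 1970 kN.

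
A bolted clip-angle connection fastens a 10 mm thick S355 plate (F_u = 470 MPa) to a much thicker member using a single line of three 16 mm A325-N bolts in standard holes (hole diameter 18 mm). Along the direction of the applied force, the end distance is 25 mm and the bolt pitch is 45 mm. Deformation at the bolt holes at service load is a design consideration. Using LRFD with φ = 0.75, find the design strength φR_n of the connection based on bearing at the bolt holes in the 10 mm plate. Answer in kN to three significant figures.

296 kN

Per bolt r_n = 1.2 l_c t F_u ≤ 2.4 d t F_u; upper limit = 2.4 × 16 × 10 × 470 / 1000 = 180.5 kN.
Edge bolt: l_c = 25 − 18/2 = 16 mm → 1.2 × 16 × 10 × 470 / 1000 = 90.24 → r_n = 90.24 kN.
Interior bolts: l_c = 45 − 18 = 27 mm → 1.2 × 27 × 10 × 470 / 1000 = 152.3 → r_n = 152.3 kN.
R_n = 1 × 90.24 + 2 × 152.3 = 394.8 kN.
Design strength φR_n = 0.75 × 394.8 = 296 kN.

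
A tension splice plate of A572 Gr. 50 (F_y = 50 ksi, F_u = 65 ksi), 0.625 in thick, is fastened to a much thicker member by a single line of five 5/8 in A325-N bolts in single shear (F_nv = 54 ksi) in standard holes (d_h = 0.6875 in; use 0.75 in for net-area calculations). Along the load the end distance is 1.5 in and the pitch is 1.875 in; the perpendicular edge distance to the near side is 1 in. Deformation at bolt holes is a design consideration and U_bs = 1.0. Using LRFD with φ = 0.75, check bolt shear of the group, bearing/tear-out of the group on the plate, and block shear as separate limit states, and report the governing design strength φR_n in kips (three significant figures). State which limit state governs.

62.1 kips (bolt shear governs)

Bolt shear: A_b = π·0.625²/4 = 0.3068 in²; R_n = 54 × 0.3068 × 5 × 1 = 82.83 kips → 0.75 × 82.83 = 62.1 kips.
Bearing: edge l_c = 1.156, r_n = 56.37 kips; interior l_c = 1.188, r_n = 57.89 kips; R_n = 56.37 + 4·57.89 = 287.9 kips → 216 kips.
Block shear: A_gv = 5.625, A_nv = 3.516, A_nt = 0.3906 in²; R_n = min(0.6F_uA_nv, 0.6F_yA_gv) + U_bs·F_u·A_nt = 162.5 kips → 122 kips.
Bolt shear governs: 62.1 kips.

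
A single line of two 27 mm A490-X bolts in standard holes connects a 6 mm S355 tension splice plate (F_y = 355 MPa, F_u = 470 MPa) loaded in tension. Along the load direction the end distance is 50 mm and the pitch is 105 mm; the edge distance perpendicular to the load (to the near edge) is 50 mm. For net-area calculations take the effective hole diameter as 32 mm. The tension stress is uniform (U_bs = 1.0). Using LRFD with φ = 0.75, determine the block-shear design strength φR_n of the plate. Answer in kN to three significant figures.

Shear plane L_v = 50 + 1·105 = 155 mm; A_gv = 155 × 6 = 930 mm².
A_nv = (155 − 1.5·32) × 6 = 642 mm².
A_nt = (50 − 0.5·32) × 6 = 204 mm².
0.6 F_u A_nv = 181 kN; 0.6 F_y A_gv = 198.1 kN → shear rupture governs the shear term.
R_n = 181 + 1.0 × 470 × 204 / 1000 = 276.9 kN.
Design strength φR_n = 0.75 × 276.9 = 208 kN.

208 kN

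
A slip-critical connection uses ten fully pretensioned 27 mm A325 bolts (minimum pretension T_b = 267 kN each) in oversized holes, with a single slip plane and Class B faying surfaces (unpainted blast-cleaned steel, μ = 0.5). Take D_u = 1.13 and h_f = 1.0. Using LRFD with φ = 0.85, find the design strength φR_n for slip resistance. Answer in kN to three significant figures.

1280 kN

R_n = μ · D_u · h_f · T_b · n_s · n_b = 0.5 × 1.13 × 1.0 × 267 × 1 × 10 = 1509 kN.
Design strength φR_n = 0.85 × 1509 = 1280 kN.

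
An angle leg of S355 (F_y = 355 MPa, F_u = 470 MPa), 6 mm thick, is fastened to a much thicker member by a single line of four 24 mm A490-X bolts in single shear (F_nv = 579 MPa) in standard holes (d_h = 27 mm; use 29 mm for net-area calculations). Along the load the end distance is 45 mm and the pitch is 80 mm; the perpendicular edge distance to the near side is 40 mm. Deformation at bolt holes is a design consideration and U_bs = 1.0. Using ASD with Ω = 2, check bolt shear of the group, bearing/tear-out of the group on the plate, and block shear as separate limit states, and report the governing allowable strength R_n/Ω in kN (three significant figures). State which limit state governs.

Bolt shear: A_b = π·24²/4 = 452.4 mm²; R_n = 579 × 452.4 × 4 × 1 / 1000 = 1048 kN → 1048 / 2 = 524 kN.
Bearing: edge l_c = 31.5, r_n = 106.6 kN; interior l_c = 53, r_n = 162.4 kN; R_n = 106.6 + 3·162.4 = 593.9 kN → 297 kN.
Block shear: A_gv = 1710, A_nv = 1101, A_nt = 153 mm²; R_n = min(0.6F_uA_nv, 0.6F_yA_gv) + U_bs·F_u·A_nt = 382.4 kN → 191 kN.
Block shear governs: 191 kN.

191 kN (block shear governs)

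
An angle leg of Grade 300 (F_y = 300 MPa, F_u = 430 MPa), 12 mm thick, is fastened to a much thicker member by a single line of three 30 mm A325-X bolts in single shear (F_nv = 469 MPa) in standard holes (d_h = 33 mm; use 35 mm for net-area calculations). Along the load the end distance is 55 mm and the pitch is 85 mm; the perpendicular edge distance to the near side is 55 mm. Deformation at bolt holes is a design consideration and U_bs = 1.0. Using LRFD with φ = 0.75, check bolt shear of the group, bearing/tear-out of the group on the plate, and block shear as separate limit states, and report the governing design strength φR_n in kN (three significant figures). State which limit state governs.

464 kN (block shear governs)

Bolt shear: A_b = π·30²/4 = 706.9 mm²; R_n = 469 × 706.9 × 3 × 1 / 1000 = 994.5 kN → 0.75 × 994.5 = 746 kN.
Bearing: edge l_c = 38.5, r_n = 238.4 kN; interior l_c = 52, r_n = 322 kN; R_n = 238.4 + 2·322 = 882.4 kN → 662 kN.
Block shear: A_gv = 2700, A_nv = 1650, A_nt = 450 mm²; R_n = min(0.6F_uA_nv, 0.6F_yA_gv) + U_bs·F_u·A_nt = 619.2 kN → 464 kN.
Block shear governs: 464 kN.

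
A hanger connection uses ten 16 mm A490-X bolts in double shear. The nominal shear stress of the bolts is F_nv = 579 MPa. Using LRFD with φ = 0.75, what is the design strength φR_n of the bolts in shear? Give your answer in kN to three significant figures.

A_b = π × 16² / 4 = 201.1 mm².
R_n = F_nv · A_b · n · n_s = 579 × 201.1 × 10 × 2 / 1000 = 2328 kN.
Design strength φR_n = 0.75 × 2328 = 1750 kN.

1750 kN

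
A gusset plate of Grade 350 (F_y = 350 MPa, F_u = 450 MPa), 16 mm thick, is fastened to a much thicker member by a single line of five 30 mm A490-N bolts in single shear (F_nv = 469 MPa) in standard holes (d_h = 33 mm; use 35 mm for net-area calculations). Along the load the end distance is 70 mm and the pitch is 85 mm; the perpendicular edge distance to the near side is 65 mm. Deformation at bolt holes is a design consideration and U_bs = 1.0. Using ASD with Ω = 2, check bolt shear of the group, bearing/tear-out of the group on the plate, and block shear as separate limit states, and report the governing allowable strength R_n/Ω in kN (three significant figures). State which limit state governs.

Bolt shear: A_b = π·30²/4 = 706.9 mm²; R_n = 469 × 706.9 × 5 × 1 / 1000 = 1658 kN → 1658 / 2 = 829 kN.
Bearing: edge l_c = 53.5, r_n = 462.2 kN; interior l_c = 52, r_n = 449.3 kN; R_n = 462.2 + 4·449.3 = 2259 kN → 1130 kN.
Block shear: A_gv = 6560, A_nv = 4040, A_nt = 760 mm²; R_n = min(0.6F_uA_nv, 0.6F_yA_gv) + U_bs·F_u·A_nt = 1433 kN → 716 kN.
Block shear governs: 716 kN.

716 kN (block shear governs)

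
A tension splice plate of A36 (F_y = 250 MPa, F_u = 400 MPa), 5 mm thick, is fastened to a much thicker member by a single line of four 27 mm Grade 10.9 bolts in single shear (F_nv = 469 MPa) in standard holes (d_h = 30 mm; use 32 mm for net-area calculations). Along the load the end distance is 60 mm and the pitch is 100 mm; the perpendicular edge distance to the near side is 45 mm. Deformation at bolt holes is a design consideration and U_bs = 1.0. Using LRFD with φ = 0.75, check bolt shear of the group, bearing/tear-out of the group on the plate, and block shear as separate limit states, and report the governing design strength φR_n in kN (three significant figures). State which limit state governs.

246 kN (block shear governs)

Bolt shear: A_b = π·27²/4 = 572.6 mm²; R_n = 469 × 572.6 × 4 × 1 / 1000 = 1074 kN → 0.75 × 1074 = 806 kN.
Bearing: edge l_c = 45, r_n = 108 kN; interior l_c = 70, r_n = 129.6 kN; R_n = 108 + 3·129.6 = 496.8 kN → 373 kN.
Block shear: A_gv = 1800, A_nv = 1240, A_nt = 145 mm²; R_n = min(0.6F_uA_nv, 0.6F_yA_gv) + U_bs·F_u·A_nt = 328 kN → 246 kN.
Block shear governs: 246 kN.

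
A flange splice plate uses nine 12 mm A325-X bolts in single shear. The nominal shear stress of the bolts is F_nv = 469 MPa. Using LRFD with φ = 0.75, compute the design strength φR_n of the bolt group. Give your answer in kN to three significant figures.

358 kN

A_b = π × 12² / 4 = 113.1 mm².
R_n = F_nv · A_b · n · n_s = 469 × 113.1 × 9 × 1 / 1000 = 477.4 kN.
Design strength φR_n = 0.75 × 477.4 = 358 kN.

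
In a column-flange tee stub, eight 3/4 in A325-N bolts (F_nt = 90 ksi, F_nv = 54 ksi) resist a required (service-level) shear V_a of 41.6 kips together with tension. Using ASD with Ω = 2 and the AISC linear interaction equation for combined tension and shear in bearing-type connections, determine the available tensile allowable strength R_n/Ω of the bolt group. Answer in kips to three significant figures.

137 kips

A_b = π·0.75²/4 = 0.4418 in²; f_rv = 41.6 / (8 × 0.4418) = 11.77 ksi.
F'_nt = 1.3 F_nt − (Ω F_nt / F_nv) f_rv = 1.3·90 − (2·90/54)·11.77 = 77.77 ksi, capped at F_nt → F'_nt = 77.77 ksi.
R_n = F'_nt · A_b · n = 77.77 × 0.4418 × 8 = 274.8 kips.
Allowable strength R_n/Ω = 274.8 / 2 = 137 kips.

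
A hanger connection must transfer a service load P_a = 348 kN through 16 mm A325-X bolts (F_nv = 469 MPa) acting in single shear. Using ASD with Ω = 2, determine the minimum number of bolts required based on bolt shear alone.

8 bolts

A_b = π·16²/4 = 201.1 mm².
Per-bolt allowable strength R_n/Ω = 469 × 201.1 × 1 / 1000 / 2 = 47.15 kN.
n ≥ 348 / 47.15 = 7.381 → use 8 bolts.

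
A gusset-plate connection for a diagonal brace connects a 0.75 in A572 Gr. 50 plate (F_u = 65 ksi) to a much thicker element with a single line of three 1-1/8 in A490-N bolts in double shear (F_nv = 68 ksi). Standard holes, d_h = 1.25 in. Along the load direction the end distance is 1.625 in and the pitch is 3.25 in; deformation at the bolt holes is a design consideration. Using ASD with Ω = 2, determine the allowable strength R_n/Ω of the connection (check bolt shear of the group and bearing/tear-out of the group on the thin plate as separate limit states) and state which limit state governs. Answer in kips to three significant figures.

146 kips (bearing governs)

Bolt shear: A_b = π·1.125²/4 = 0.994 in²; R_n = 68 × 0.994 × 3 × 2 = 405.6 kips → 405.6 / 2 = 203 kips.
Bearing (1.2 l_c t F_u ≤ 2.4 d t F_u): upper limit = 2.4·1.125·0.75·65 = 131.6 kips.
  Edge l_c = 1.625 − 1.25/2 = 1 → r_n = 58.5 kips; interior l_c = 3.25 − 1.25 = 2 → r_n = 117 kips.
  R_n,bearing = 1·58.5 + 2·117 = 292.5 kips → 292.5 / 2 = 146 kips.
Bearing governs: 146 kips.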